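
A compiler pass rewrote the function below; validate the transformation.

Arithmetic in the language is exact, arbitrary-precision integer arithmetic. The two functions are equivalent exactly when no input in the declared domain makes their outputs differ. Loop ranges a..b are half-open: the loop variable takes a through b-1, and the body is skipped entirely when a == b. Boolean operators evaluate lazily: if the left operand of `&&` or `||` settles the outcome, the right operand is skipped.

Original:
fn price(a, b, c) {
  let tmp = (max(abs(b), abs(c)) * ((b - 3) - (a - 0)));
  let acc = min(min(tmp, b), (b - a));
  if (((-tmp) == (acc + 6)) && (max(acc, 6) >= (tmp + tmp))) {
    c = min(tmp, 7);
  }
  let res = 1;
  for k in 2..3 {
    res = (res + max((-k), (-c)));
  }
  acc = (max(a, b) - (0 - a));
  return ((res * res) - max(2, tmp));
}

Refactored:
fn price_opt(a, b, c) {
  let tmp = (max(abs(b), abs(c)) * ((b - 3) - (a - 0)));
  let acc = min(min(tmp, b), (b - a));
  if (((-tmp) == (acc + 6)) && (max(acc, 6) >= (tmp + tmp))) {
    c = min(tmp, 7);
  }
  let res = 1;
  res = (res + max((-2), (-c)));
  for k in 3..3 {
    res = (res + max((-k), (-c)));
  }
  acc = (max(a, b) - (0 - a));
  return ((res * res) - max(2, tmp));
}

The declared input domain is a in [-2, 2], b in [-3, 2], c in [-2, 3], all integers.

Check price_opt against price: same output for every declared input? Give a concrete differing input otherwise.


Behavior is preserved: although loop structure differs, and arithmetic usage differs, and constant usage differs, and min/max/abs usage differs, and statement counts differ, the outputs never diverge.
One worked example (a=2, b=-2, c=-2) — price: tmp=-14, then acc=-14, then (((-tmp) == (acc + 6)) && (max(acc, 6) >= (tmp + tmp))) is false, then res=1, then (k=2), then res=3, then acc=4, then returns 7; price_opt: tmp=-14, then acc=-14, then (((-tmp) == (acc + 6)) && (max(acc, 6) >= (tmp + tmp))) is false, then res=1, then res=3, then the loop over k runs zero times, then acc=4, then returns 7; agreement on 7.
Every one of the 180 inputs gives matching results.
verdict: equivalent


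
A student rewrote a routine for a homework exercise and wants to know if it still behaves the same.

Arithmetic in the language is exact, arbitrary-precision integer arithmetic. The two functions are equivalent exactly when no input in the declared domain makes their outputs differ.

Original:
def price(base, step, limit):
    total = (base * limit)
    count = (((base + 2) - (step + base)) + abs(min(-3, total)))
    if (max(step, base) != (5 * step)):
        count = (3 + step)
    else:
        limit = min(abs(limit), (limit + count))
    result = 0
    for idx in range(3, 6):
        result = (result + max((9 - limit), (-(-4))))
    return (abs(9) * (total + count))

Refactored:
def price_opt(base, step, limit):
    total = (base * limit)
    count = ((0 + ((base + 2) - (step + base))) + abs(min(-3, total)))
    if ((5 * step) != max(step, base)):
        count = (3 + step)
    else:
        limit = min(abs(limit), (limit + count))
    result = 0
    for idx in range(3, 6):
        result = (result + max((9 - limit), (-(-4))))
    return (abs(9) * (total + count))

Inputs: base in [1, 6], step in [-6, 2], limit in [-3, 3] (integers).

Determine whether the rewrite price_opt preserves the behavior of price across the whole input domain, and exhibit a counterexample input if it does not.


Differences: arithmetic usage differs; and constant usage differs — yet all 378 inputs agree.
verdict: equivalent


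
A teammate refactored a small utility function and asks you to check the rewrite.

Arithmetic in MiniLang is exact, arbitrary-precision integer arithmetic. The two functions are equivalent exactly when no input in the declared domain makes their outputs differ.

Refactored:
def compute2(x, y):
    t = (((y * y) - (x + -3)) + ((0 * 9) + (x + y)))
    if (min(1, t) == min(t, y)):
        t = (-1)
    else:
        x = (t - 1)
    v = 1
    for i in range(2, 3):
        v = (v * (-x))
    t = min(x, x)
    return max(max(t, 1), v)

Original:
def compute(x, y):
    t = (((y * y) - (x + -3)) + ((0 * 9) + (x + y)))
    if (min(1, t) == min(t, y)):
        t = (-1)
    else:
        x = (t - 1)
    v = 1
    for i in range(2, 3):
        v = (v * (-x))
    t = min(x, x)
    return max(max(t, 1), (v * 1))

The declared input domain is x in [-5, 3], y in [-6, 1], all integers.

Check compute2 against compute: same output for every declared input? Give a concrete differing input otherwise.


Reading the diff, among the changes: constant usage differs, plus arithmetic usage differs.
Spot check at x=1, y=0 — compute: t = 3; (min(1, t) == min(t, y)) -> false; x = 2; v = 1; [i=2]; v = -2; t = 2; return 2. compute2: t = 3; (min(1, t) == min(t, y)) -> false; x = 2; v = 1; [i=2]; v = -2; t = 2; return 2. Both give 2.
Sweeping the whole domain (72 inputs) finds no disagreement.
verdict: equivalent


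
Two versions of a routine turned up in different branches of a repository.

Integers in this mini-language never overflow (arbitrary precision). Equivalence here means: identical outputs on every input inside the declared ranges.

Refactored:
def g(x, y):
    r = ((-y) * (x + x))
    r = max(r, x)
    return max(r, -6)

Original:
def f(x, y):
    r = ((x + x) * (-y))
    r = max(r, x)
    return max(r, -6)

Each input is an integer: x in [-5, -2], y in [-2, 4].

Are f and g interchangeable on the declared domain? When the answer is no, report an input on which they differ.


Reading the diff, among the changes: same computation, different form.
Tracing x=-5, y=4: f: r := 40 | r := 40 | result 40 | g: r := 40 | r := 40 | result 40 — matching result 40.
Across all 28 domain points the two functions coincide.
verdict: equivalent


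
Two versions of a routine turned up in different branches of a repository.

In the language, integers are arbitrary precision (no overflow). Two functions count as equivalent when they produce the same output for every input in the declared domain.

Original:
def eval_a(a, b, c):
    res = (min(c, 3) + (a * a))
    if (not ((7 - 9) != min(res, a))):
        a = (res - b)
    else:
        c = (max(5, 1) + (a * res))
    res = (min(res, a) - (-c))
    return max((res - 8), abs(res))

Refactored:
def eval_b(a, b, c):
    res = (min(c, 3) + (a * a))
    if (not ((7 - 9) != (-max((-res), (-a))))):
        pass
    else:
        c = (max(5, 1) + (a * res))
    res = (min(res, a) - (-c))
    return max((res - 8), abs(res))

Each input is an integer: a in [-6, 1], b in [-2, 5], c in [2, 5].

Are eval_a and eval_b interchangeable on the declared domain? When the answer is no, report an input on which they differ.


The rewrite breaks on a=-2, b=-2, c=2, where the results are 8 and 0.
eval_a: res := 6 | (not ((7 - 9) != min(res, a))): true | a := 8 | res := 8 | result 8
eval_b: res := 6 | (not ((7 - 9) != (-max((-res), (-a))))): true | res := 0 | result 0
verdict: not equivalent; witness: a=-2, b=-2, c=2


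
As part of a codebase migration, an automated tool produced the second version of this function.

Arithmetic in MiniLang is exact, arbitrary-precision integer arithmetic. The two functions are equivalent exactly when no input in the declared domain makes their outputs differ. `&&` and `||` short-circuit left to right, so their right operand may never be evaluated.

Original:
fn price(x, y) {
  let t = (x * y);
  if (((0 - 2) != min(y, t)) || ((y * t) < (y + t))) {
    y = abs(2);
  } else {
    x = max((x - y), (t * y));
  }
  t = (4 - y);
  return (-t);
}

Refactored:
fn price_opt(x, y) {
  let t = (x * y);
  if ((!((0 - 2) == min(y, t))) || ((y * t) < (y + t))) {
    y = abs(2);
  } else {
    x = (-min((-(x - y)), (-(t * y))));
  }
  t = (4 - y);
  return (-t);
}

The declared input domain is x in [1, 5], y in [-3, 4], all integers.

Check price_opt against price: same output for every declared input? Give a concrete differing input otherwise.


Reading the diff, among the changes: boolean connective usage differs; also comparison usage differs; also min/max/abs usage differs.
As a probe, take x=3, y=-3: price runs t = -9; (((0 - 2) != min(y, t)) || ((y * t) < (y + t))) -> true; y = 2; t = 2; return -2; price_opt runs t = -9; ((!((0 - 2) == min(y, t))) || ((y * t) < (y + t))) -> true; y = 2; t = 2; return -2; both end at -2.
Every one of the 40 inputs gives matching results.
verdict: equivalent


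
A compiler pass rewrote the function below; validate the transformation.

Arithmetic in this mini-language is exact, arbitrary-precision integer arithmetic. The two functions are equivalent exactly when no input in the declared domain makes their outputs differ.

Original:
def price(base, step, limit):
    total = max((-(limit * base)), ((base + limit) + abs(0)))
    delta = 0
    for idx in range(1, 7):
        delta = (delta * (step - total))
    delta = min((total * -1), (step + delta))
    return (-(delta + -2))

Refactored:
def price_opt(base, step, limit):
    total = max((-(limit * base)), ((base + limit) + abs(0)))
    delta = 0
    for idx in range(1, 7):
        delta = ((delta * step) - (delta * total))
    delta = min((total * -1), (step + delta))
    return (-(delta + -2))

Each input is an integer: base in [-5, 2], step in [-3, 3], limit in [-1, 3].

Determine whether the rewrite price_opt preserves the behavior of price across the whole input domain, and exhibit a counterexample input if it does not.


The two are interchangeable: arithmetic usage differs, and every declared input agrees.
Spot check at base=-1, step=-3, limit=1 — price: total=1, then delta=0, then (idx=1), then delta=0, then (idx=2), then delta=0, then (idx=3), then delta=0, then (idx=4), then delta=0, then (idx=5), then delta=0, then (idx=6), then delta=0, then delta=-3, then returns 5. price_opt: total=1, then delta=0, then (idx=1), then delta=0, then (idx=2), then delta=0, then (idx=3), then delta=0, then (idx=4), then delta=0, then (idx=5), then delta=0, then (idx=6), then delta=0, then delta=-3, then returns 5. Both give 5.
Checked all 280 inputs in the declared domain: the outputs agree on every one.
verdict: equivalent


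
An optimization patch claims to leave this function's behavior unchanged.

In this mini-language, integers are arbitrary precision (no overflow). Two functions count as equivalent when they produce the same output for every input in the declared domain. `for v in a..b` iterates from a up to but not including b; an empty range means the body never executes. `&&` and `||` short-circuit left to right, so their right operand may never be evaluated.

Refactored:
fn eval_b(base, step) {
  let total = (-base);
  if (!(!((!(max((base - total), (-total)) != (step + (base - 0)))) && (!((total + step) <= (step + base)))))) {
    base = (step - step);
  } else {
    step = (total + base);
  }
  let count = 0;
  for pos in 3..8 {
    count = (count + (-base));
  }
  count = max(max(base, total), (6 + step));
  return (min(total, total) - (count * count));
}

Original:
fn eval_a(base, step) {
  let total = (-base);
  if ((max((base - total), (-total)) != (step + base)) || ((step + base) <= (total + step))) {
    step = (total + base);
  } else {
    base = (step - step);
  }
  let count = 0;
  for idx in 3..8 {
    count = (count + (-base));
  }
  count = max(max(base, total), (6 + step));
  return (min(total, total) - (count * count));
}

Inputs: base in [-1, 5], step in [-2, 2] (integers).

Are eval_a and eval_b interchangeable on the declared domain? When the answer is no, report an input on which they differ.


Run the pair on base=1, step=1.
eval_a: total becomes -1; next ((max((base - total), (-total)) != (step + base)) || ((step + base) <= (total + step))) evaluates to false; next base becomes 0; next count becomes 0; next at idx=3:; next count becomes 0; next at idx=4:; next count becomes 0; next at idx=5:; next count becomes 0; next at idx=6:; next count becomes 0; next at idx=7:; next count becomes 0; next count becomes 7; next final value -50
eval_b: total becomes -1; next (!(!((!(max((base - total), (-total)) != (step + (base - 0)))) && (!((total + step) <= (step + base)))))) evaluates to false; next step becomes 0; next count becomes 0; next at pos=3:; next count becomes -1; next at pos=4:; next count becomes -2; next at pos=5:; next count becomes -3; next at pos=6:; next count becomes -4; next at pos=7:; next count becomes -5; next count becomes 6; next final value -37
-50 and -37 differ, so these are not the same function on this domain.
verdict: not equivalent; witness: base=1, step=1


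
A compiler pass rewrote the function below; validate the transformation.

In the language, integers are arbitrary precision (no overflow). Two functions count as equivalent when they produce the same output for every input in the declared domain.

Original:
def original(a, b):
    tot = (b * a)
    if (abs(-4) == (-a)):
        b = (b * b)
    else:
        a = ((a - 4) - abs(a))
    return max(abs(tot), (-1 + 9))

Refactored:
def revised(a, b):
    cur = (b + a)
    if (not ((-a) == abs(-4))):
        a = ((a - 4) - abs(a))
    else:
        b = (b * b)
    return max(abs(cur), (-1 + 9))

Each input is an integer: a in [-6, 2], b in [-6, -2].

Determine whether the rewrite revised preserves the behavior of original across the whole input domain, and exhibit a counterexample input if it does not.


Not equivalent: a=-6, b=-6 separates them (36 vs 12).
original: tot = 36; (abs(-4) == (-a)) -> false; a = -16; return 36
revised: cur = -12; (not ((-a) == abs(-4))) -> true; a = -16; return 12
verdict: not equivalent; witness: a=-6, b=-6


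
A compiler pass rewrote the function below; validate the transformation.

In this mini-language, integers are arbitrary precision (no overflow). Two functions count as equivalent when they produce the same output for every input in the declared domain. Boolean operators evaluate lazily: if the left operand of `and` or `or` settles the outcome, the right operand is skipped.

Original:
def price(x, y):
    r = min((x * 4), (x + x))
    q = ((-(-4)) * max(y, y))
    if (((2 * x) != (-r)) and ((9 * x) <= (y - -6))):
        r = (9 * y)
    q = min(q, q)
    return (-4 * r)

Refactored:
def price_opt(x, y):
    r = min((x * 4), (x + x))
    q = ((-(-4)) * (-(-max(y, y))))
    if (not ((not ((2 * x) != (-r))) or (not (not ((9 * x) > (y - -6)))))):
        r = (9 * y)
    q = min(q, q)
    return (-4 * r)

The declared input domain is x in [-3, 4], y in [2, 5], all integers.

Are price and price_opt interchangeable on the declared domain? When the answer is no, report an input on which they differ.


Reading the diff, among the changes: boolean connective usage differs, comparison usage differs.
Spot check at x=-2, y=5 — price: r = -8; q = 20; (((2 * x) != (-r)) and ((9 * x) <= (y - -6))) -> true; r = 45; q = 20; return -180. price_opt: r = -8; q = 20; (not ((not ((2 * x) != (-r))) or (not (not ((9 * x) > (y - -6)))))) -> true; r = 45; q = 20; return -180. Both give -180.
Every one of the 32 inputs gives matching results.
verdict: equivalent


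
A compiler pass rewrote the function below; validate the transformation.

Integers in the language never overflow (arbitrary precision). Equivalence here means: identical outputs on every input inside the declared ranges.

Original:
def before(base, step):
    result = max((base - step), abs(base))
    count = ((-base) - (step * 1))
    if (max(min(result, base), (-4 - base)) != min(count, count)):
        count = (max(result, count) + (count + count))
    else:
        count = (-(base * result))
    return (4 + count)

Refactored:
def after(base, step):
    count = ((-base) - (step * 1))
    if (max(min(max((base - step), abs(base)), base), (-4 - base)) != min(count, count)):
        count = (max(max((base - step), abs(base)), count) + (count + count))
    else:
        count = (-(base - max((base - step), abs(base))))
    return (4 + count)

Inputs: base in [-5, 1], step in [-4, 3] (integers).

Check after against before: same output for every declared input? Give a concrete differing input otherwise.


Consider the input base=-1, step=2.
before: result := 1 | count := -1 | (max(min(result, base), (-4 - base)) != min(count, count)): false | count := 1 | result 5
after: count := -1 | (max(min(max((base - step), abs(base)), base), (-4 - base)) != min(count, count)): false | count := 2 | result 6
5 != 6, so the rewrite changes behavior.
verdict: not equivalent; witness: base=-1, step=2


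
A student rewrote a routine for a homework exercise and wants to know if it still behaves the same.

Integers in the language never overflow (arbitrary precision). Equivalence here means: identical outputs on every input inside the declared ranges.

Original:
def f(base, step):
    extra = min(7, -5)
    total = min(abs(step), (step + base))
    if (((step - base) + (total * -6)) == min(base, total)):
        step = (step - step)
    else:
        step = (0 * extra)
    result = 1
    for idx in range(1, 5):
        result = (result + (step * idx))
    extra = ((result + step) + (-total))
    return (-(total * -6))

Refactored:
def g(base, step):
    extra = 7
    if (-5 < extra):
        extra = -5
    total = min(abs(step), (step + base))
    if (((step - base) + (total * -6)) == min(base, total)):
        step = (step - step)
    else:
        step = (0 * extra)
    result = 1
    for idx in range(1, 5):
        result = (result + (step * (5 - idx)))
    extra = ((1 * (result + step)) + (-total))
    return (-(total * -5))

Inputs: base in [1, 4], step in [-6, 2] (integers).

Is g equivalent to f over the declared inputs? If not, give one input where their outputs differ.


Take base=1, step=-6.
f: extra := -5 | total := -5 | (((step - base) + (total * -6)) == min(base, total)): false | step := 0 | result := 1 | iter idx=1: | result := 1 | iter idx=2: | result := 1 | iter idx=3: | result := 1 | iter idx=4: | result := 1 | extra := 6 | result -30
g: extra := 7 | (-5 < extra): true | extra := -5 | total := -5 | (((step - base) + (total * -6)) == min(base, total)): false | step := 0 | result := 1 | iter idx=1: | result := 1 | iter idx=2: | result := 1 | iter idx=3: | result := 1 | iter idx=4: | result := 1 | extra := 6 | result -25
-30 vs -25 — the two versions disagree here.
verdict: not equivalent; witness: base=1, step=-6


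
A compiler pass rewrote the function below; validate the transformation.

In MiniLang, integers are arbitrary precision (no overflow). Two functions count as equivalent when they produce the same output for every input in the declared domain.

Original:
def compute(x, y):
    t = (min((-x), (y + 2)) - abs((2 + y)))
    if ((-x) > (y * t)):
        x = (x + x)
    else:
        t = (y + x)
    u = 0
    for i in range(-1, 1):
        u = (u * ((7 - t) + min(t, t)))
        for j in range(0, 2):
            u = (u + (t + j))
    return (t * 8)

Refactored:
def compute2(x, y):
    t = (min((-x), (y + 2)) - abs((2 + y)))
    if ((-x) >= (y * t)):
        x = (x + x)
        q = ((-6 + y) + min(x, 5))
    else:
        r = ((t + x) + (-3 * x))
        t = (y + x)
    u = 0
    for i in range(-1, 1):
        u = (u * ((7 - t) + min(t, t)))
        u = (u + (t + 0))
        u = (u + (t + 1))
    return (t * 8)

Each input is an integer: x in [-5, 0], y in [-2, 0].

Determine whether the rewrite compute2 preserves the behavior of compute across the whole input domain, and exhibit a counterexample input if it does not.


Not equivalent: x=0, y=-2 separates them (-16 vs 0).
compute: t := 0 | ((-x) > (y * t)): false | t := -2 | u := 0 | iter i=-1: | u := 0 | iter j=0: | u := -2 | iter j=1: | u := -3 | iter i=0: | u := -21 | iter j=0: | u := -23 | iter j=1: | u := -24 | result -16
compute2: t := 0 | ((-x) >= (y * t)): true | x := 0 | q := -8 | u := 0 | iter i=-1: | u := 0 | u := 0 | u := 1 | iter i=0: | u := 7 | u := 7 | u := 8 | result 0
verdict: not equivalent; witness: x=0, y=-2


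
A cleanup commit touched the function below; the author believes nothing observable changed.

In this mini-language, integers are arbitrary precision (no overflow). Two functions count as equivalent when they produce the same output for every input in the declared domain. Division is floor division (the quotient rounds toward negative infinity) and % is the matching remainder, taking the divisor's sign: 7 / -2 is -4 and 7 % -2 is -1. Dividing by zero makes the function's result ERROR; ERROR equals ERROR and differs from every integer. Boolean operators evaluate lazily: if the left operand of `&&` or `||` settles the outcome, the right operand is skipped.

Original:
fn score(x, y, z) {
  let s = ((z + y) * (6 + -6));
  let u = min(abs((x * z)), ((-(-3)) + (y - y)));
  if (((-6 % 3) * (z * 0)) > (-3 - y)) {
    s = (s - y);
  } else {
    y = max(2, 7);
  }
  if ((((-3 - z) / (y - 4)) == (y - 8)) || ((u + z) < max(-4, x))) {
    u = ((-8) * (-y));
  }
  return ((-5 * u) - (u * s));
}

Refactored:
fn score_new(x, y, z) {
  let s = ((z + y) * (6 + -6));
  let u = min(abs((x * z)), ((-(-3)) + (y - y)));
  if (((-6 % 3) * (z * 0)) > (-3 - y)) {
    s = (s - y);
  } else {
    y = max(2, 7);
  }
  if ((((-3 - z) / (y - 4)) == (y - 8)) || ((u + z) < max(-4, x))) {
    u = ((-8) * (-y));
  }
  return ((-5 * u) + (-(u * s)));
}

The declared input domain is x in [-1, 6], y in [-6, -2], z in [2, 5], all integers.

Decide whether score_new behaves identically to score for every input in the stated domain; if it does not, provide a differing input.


Although arithmetic usage differs, 160/160 inputs agree.
verdict: equivalent


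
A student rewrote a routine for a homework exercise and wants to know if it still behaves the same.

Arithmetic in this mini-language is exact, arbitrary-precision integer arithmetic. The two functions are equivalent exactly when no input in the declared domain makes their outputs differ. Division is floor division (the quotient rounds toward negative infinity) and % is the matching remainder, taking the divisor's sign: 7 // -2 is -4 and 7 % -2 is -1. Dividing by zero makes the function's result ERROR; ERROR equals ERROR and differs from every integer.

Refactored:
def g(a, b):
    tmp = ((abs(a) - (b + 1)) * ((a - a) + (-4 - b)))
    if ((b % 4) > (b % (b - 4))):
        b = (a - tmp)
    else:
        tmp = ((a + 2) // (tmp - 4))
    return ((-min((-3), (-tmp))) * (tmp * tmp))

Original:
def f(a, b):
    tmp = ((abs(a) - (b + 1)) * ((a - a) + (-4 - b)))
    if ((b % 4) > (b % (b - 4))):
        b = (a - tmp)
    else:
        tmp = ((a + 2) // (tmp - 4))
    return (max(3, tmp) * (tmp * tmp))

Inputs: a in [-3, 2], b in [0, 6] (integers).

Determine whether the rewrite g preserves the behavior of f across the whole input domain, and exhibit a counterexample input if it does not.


Reading the diff, among the changes: min/max/abs usage differs.
Spot check at a=-1, b=4 — f: tmp=32, then a zero divisor aborts: ERROR. g: tmp=32, then a zero divisor aborts: ERROR. Both give ERROR.
Across all 42 domain points the two functions coincide.
verdict: equivalent


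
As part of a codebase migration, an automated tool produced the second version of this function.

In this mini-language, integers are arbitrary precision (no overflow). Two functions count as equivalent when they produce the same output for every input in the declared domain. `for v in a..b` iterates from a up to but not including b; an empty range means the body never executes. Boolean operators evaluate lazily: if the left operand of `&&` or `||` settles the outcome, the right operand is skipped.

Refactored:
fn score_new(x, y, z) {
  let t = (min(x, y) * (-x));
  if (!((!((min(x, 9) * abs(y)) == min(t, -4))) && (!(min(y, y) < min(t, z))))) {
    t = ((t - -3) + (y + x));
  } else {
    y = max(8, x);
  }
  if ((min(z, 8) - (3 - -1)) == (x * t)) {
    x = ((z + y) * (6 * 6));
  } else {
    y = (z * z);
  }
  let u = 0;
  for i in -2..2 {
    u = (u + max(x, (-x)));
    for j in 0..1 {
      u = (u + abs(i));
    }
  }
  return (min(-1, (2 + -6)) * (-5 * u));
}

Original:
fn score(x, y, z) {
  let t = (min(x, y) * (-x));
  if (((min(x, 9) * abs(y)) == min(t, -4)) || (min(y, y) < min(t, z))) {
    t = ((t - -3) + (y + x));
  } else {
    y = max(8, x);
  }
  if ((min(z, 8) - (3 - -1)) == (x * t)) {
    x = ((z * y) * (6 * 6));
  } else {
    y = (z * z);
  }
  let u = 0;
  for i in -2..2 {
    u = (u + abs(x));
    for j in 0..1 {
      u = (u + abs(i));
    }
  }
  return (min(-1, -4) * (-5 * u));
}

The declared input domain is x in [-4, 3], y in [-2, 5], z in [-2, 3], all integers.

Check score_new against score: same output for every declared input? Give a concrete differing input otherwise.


Not equivalent: x=-1, y=4, z=-1 separates them (11600 vs 8720).
score: t = -1; (((min(x, 9) * abs(y)) == min(t, -4)) || (min(y, y) < min(t, z))) -> true; t = 5; ((min(z, 8) - (3 - -1)) == (x * t)) -> true; x = -144; u = 0; [i=-2]; u = 144; [j=0]; u = 146; [i=-1]; u = 290; [j=0]; u = 291; [i=0]; u = 435; [j=0]; u = 435; [i=1]; u = 579; [j=0]; u = 580; return 11600
score_new: t = -1; (!((!((min(x, 9) * abs(y)) == min(t, -4))) && (!(min(y, y) < min(t, z))))) -> true; t = 5; ((min(z, 8) - (3 - -1)) == (x * t)) -> true; x = 108; u = 0; [i=-2]; u = 108; [j=0]; u = 110; [i=-1]; u = 218; [j=0]; u = 219; [i=0]; u = 327; [j=0]; u = 327; [i=1]; u = 435; [j=0]; u = 436; return 8720
verdict: not equivalent; witness: x=-1, y=4, z=-1


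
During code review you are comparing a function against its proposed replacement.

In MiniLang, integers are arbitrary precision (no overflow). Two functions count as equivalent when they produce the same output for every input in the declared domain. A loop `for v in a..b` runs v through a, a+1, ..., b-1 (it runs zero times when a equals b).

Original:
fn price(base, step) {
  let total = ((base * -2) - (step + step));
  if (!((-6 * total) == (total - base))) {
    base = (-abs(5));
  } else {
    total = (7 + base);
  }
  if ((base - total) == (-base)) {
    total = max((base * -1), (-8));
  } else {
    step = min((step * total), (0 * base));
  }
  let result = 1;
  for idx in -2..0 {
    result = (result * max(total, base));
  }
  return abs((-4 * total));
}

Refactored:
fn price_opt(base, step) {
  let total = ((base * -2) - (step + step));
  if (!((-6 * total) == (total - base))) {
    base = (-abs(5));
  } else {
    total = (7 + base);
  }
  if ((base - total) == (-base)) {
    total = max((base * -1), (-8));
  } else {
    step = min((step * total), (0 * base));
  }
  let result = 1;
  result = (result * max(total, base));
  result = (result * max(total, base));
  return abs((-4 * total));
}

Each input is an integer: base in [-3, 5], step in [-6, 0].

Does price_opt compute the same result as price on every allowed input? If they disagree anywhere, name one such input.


Comparing the listings, the differences include: loop structure differs; arithmetic usage differs; min/max/abs usage differs; local variable names differ.
As a probe, take base=4, step=0: price runs total = -8; (!((-6 * total) == (total - base))) -> true; base = -5; ((base - total) == (-base)) -> false; step = 0; result = 1; [idx=-2]; result = -5; [idx=-1]; result = 25; return 32; price_opt runs total = -8; (!((-6 * total) == (total - base))) -> true; base = -5; ((base - total) == (-base)) -> false; step = 0; result = 1; result = -5; result = 25; return 32; both end at 32.
An exhaustive pass over the 63 declared inputs shows identical outputs.
verdict: equivalent


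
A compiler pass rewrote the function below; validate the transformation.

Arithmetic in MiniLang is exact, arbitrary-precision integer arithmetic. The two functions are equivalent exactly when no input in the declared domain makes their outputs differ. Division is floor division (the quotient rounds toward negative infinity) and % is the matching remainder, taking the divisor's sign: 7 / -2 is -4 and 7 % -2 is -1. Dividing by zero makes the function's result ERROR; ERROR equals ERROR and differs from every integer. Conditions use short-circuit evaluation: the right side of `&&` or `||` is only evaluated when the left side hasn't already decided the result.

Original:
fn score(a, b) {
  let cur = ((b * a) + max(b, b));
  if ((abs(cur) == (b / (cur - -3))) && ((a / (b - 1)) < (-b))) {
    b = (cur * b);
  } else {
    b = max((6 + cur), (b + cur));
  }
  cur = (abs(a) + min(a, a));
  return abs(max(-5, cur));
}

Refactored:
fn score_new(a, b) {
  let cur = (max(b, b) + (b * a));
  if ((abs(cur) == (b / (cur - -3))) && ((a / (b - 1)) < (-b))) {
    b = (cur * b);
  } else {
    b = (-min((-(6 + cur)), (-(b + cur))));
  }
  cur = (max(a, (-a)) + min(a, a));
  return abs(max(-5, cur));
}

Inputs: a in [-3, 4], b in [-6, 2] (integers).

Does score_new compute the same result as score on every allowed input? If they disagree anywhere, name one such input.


Comparing the listings, the differences include: min/max/abs usage differs.
As a probe, take a=1, b=-3: score runs cur = -6; ((abs(cur) == (b / (cur - -3))) && ((a / (b - 1)) < (-b))) -> false; b = 0; cur = 2; return 2; score_new runs cur = -6; ((abs(cur) == (b / (cur - -3))) && ((a / (b - 1)) < (-b))) -> false; b = 0; cur = 2; return 2; both end at 2.
Sweeping the whole domain (72 inputs) finds no disagreement.
verdict: equivalent


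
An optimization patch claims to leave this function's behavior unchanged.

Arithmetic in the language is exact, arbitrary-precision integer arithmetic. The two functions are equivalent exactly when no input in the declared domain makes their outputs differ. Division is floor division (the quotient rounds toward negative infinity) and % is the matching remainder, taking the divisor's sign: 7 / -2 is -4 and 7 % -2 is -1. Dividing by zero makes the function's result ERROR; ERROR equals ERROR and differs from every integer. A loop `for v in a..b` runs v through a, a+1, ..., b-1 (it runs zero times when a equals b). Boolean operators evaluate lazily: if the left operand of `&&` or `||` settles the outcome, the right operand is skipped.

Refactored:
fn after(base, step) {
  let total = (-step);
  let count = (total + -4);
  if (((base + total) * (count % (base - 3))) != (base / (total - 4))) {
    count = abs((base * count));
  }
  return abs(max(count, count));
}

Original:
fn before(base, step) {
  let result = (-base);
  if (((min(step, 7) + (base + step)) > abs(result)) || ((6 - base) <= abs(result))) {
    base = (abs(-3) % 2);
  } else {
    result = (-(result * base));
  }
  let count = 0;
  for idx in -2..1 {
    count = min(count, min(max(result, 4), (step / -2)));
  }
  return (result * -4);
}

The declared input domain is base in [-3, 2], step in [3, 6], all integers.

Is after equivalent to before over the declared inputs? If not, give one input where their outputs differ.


base=-3, step=3 yields -36 from before but 21 from after.
verdict: not equivalent; witness: base=-3, step=3


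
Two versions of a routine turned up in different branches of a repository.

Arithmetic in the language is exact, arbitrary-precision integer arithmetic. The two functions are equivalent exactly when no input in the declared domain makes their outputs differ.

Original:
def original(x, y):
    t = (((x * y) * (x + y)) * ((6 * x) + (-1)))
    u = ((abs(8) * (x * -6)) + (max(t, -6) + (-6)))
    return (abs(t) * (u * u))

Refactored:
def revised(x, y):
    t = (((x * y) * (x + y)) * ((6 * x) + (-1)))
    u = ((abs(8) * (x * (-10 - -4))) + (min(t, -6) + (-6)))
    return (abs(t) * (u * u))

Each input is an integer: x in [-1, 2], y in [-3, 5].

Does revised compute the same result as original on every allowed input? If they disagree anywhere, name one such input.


These are not equivalent — on x=-1, y=-3 the outputs split (1333584 vs 108864).
original: t := 84 | u := 126 | result 1333584
revised: t := 84 | u := 36 | result 108864
verdict: not equivalent; witness: x=-1, y=-3


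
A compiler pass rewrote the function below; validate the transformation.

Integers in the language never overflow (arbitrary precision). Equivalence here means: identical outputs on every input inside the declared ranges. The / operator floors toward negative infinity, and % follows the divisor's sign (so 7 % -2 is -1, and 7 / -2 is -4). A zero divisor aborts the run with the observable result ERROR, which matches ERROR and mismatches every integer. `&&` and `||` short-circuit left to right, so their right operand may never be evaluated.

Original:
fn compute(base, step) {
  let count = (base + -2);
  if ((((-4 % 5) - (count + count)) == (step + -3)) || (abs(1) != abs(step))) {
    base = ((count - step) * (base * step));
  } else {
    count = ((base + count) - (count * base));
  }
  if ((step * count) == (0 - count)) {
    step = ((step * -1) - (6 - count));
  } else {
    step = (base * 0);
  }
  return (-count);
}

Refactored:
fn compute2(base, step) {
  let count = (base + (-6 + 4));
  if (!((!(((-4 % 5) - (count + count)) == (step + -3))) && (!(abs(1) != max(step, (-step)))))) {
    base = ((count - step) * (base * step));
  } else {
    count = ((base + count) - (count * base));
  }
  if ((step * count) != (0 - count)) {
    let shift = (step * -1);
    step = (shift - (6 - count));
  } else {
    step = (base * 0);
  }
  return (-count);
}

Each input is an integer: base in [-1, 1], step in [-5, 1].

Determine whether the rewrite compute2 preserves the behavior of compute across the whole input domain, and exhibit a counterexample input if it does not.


Equivalent. The one real change (`((step * count) == (0 - count))` became `((step * count) != (0 - count))`) has no effect anywhere in the declared ranges.
Checked all 21 inputs in the declared domain: the outputs agree on every one.
As a probe, take base=0, step=-4: compute runs count := -2 | ((((-4 % 5) - (count + count)) == (step + -3)) || (abs(1) != abs(step))): true | base := 0 | ((step * count) == (0 - count)): false | step := 0 | result 2; compute2 runs count := -2 | (!((!(((-4 % 5) - (count + count)) == (step + -3))) && (!(abs(1) != max(step, (-step)))))): true | base := 0 | ((step * count) != (0 - count)): true | shift := 4 | step := -4 | result 2; both end at 2.
verdict: equivalent


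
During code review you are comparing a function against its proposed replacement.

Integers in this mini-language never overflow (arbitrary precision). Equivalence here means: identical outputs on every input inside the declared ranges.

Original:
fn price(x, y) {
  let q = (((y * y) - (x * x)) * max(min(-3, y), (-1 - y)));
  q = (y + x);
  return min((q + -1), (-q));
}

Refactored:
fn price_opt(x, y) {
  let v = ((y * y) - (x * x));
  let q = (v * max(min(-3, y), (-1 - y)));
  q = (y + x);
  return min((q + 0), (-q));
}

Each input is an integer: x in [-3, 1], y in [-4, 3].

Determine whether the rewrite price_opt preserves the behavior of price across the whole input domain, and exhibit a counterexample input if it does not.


Run the pair on x=-3, y=-4.
price: q=21, then q=-7, then returns -8
price_opt: v=7, then q=21, then q=-7, then returns -7
-8 vs -7 — the two versions disagree here.
verdict: not equivalent; witness: x=-3, y=-4


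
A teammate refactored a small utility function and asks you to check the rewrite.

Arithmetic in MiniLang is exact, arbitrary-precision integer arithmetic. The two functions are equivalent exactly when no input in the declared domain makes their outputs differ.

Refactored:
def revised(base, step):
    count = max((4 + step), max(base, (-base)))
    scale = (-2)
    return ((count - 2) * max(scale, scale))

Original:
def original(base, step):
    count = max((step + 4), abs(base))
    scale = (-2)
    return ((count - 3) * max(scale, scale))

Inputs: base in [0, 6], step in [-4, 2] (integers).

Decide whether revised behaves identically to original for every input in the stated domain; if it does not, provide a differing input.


These are not equivalent — on base=0, step=-4 the outputs split (6 vs 4).
original: count=0, then scale=-2, then returns 6
revised: count=0, then scale=-2, then returns 4
verdict: not equivalent; witness: base=0, step=-4


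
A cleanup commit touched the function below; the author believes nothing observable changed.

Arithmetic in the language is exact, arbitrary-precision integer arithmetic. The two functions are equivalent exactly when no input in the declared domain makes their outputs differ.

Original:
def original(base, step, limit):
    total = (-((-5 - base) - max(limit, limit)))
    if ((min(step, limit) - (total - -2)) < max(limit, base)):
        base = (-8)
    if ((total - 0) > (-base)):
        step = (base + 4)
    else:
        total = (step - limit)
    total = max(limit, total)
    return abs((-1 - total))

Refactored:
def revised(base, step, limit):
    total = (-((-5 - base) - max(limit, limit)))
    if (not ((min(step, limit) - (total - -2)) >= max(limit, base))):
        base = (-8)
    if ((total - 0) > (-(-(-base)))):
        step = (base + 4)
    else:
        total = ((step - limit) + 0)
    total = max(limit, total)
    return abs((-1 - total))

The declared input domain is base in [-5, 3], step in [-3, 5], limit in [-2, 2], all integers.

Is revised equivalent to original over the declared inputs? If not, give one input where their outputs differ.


Equivalent — the differences include constant usage differs; and comparison usage differs; and boolean connective usage differs; and arithmetic usage differs, yet no declared input distinguishes the two.
Spot check at base=2, step=5, limit=2 — original: total becomes 9; next ((min(step, limit) - (total - -2)) < max(limit, base)) evaluates to true; next base becomes -8; next ((total - 0) > (-base)) evaluates to true; next step becomes -4; next total becomes 9; next final value 10. revised: total becomes 9; next (not ((min(step, limit) - (total - -2)) >= max(limit, base))) evaluates to true; next base becomes -8; next ((total - 0) > (-(-(-base)))) evaluates to true; next step becomes -4; next total becomes 9; next final value 10. Both give 10.
Across all 405 domain points the two functions coincide.
verdict: equivalent


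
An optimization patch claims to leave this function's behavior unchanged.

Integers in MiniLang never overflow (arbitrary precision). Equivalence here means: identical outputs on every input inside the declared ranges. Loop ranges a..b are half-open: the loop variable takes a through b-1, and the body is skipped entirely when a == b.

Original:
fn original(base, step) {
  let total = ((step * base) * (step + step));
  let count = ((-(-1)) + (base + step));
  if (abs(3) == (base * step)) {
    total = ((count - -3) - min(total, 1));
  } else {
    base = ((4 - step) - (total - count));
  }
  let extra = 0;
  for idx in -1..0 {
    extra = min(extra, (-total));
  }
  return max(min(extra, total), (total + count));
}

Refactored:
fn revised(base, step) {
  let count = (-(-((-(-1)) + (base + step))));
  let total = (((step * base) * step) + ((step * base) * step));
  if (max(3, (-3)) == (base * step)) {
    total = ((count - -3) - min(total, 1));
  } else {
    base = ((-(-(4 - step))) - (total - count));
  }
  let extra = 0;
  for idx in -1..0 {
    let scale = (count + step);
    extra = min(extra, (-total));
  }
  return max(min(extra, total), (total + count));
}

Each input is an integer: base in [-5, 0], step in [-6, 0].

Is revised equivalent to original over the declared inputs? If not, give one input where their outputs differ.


This is a faithful refactor — statement counts differ; min/max/abs usage differs; arithmetic usage differs; local variable names differ; constant usage differs, but the computed results match everywhere.
Tracing base=-5, step=-1: original: total = -10; count = -5; (abs(3) == (base * step)) -> false; base = 10; extra = 0; [idx=-1]; extra = 0; return -10 | revised: count = -5; total = -10; (max(3, (-3)) == (base * step)) -> false; base = 10; extra = 0; [idx=-1]; scale = -6; extra = 0; return -10 — matching result -10.
Checked all 42 inputs in the declared domain: the outputs agree on every one.
verdict: equivalent


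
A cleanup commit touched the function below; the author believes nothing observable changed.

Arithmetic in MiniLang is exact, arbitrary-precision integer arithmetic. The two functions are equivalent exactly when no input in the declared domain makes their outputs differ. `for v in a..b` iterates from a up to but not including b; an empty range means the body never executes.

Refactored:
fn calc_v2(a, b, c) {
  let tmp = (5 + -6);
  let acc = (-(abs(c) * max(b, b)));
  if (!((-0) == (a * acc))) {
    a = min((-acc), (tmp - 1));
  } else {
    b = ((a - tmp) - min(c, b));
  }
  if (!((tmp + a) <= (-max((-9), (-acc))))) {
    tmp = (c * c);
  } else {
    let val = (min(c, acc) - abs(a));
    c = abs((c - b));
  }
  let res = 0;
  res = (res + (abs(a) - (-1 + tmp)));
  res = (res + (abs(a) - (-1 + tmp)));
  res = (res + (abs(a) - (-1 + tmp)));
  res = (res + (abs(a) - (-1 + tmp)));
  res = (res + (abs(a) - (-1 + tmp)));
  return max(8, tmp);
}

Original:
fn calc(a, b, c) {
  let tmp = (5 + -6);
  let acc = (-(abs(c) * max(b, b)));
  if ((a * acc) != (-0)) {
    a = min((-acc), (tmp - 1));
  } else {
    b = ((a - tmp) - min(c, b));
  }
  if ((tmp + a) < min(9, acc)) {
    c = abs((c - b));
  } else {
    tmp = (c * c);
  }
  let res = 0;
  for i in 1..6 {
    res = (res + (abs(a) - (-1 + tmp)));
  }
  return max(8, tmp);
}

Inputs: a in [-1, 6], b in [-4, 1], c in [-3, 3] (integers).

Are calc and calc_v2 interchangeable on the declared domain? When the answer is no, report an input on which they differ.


The rewrite breaks on a=-1, b=1, c=-3, where the results are 9 and 8.
calc: tmp becomes -1; next acc becomes -3; next ((a * acc) != (-0)) evaluates to true; next a becomes -2; next ((tmp + a) < min(9, acc)) evaluates to false; next tmp becomes 9; next res becomes 0; next at i=1:; next res becomes -6; next at i=2:; next res becomes -12; next at i=3:; next res becomes -18; next at i=4:; next res becomes -24; next at i=5:; next res becomes -30; next final value 9
calc_v2: tmp becomes -1; next acc becomes -3; next (!((-0) == (a * acc))) evaluates to true; next a becomes -2; next (!((tmp + a) <= (-max((-9), (-acc))))) evaluates to false; next val becomes -5; next c becomes 4; next res becomes 0; next res becomes 4; next res becomes 8; next res becomes 12; next res becomes 16; next res becomes 20; next final value 8
verdict: not equivalent; witness: a=-1, b=1, c=-3
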